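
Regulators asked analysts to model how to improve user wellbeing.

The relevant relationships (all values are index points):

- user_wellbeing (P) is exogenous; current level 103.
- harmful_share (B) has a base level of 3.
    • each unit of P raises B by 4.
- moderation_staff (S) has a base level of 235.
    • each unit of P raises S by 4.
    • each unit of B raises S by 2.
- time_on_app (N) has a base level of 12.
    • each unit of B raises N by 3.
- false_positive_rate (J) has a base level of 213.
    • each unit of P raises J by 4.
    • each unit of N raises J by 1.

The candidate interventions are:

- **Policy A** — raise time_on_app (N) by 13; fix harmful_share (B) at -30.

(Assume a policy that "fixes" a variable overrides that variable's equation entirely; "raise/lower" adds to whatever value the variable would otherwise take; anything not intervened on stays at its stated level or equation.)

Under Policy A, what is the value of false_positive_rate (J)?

560

Policy A (N + 13, B := -30):
  P = 103
  B = -30
  N = 12 + 3·(-30) (+13 from intervention) = -65
  J = 213 + 4·103 + (-65) = 560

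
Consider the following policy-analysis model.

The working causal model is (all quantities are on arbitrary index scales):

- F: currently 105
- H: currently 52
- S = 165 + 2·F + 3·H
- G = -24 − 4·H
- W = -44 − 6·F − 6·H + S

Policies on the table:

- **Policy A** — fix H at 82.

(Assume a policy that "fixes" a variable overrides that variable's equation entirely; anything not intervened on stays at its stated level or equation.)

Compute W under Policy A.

Policy A (H := 82):
  F = 105
  H = 82
  S = 165 + 2·105 + 3·82 = 621
  W = -44 − 6·105 − 6·82 + 621 = -545

-545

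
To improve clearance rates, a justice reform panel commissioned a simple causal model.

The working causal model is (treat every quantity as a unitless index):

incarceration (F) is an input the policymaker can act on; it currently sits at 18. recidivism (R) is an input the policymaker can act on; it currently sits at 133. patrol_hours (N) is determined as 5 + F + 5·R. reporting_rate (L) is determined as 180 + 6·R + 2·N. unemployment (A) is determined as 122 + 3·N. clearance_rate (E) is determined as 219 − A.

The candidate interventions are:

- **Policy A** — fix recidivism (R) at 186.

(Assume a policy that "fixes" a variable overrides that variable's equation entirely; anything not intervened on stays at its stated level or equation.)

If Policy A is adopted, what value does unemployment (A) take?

Policy A (R := 186):
  F = 18
  R = 186
  N = 5 + 18 + 5·186 = 953
  A = 122 + 3·953 = 2981

2981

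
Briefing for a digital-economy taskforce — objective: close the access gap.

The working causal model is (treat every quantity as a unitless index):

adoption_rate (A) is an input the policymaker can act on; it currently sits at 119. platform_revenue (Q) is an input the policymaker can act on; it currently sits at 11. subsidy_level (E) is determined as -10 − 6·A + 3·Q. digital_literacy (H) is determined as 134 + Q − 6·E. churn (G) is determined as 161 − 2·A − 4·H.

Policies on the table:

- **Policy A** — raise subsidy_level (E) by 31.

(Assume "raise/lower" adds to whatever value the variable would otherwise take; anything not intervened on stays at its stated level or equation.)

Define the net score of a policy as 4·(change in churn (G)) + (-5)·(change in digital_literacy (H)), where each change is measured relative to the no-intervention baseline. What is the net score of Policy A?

Baseline:
  A = 119
  Q = 11
  E = -10 − 6·119 + 3·11 = -691
  H = 134 + 11 − 6·(-691) = 4291
  G = 161 − 2·119 − 4·4291 = -17241
Policy A (E + 31):
  A = 119
  Q = 11
  E = -10 − 6·119 + 3·11 (+31 from intervention) = -660
  H = 134 + 11 − 6·(-660) = 4105
  G = 161 − 2·119 − 4·4105 = -16497
ΔG = -16497 − (-17241) = 744; ΔH = 4105 − 4291 = -186
Score = 4·744 + (-5)·(-186) = 3906

3906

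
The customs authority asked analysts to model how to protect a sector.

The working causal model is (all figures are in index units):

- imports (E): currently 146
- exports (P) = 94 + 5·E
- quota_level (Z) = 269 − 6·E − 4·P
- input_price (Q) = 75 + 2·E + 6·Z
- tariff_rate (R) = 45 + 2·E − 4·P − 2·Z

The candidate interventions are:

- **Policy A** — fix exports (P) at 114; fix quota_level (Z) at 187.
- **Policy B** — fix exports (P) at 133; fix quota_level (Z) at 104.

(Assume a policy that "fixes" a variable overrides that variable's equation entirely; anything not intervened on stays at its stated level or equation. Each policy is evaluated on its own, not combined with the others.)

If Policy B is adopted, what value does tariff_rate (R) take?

-403

Policy B (P := 133, Z := 104):
  E = 146
  P = 133
  Z = 104
  R = 45 + 2·146 − 4·133 − 2·104 = -403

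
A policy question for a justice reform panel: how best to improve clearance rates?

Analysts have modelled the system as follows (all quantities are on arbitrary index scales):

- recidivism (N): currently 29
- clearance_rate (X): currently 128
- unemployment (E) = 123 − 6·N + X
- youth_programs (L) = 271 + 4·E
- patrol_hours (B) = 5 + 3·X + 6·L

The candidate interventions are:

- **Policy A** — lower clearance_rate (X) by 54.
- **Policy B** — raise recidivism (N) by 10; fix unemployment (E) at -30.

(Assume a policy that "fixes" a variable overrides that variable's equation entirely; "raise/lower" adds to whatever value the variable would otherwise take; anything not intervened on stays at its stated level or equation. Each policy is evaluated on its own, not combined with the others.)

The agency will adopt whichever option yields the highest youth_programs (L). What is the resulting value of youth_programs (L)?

363

Policy A (X − 54):
  N = 29
  X = 128 − 54 = 74
  E = 123 − 6·29 + 74 = 23
  L = 271 + 4·23 = 363
Policy B (N + 10, E := -30):
  N = 29 + 10 = 39
  X = 128
  E = -30
  L = 271 + 4·(-30) = 151
Comparing — Policy A: L=363, Policy B: L=151. Highest is 363 (Policy A).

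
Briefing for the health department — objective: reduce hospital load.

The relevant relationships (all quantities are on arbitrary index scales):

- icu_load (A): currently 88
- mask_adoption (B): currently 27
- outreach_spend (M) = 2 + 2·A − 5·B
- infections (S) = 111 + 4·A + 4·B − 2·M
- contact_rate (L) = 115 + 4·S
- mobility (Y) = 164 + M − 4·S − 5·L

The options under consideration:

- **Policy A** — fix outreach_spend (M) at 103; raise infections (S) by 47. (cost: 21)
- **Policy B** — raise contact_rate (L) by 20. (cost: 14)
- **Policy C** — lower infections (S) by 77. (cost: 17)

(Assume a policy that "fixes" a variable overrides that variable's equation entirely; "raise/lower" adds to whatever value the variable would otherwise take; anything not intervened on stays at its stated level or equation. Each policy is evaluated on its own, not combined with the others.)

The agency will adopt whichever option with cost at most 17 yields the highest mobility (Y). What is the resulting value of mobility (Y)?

-10160

Policy B (L + 20):
  A = 88
  B = 27
  M = 2 + 2·88 − 5·27 = 43
  S = 111 + 4·88 + 4·27 − 2·43 = 485
  L = 115 + 4·485 (+20 from intervention) = 2075
  Y = 164 + 43 − 4·485 − 5·2075 = -12108
Policy C (S − 77):
  A = 88
  B = 27
  M = 2 + 2·88 − 5·27 = 43
  S = 111 + 4·88 + 4·27 − 2·43 (−77 from intervention) = 408
  L = 115 + 4·408 = 1747
  Y = 164 + 43 − 4·408 − 5·1747 = -10160
Comparing — Policy B: Y=-12108, Policy C: Y=-10160. Highest is -10160 (Policy C).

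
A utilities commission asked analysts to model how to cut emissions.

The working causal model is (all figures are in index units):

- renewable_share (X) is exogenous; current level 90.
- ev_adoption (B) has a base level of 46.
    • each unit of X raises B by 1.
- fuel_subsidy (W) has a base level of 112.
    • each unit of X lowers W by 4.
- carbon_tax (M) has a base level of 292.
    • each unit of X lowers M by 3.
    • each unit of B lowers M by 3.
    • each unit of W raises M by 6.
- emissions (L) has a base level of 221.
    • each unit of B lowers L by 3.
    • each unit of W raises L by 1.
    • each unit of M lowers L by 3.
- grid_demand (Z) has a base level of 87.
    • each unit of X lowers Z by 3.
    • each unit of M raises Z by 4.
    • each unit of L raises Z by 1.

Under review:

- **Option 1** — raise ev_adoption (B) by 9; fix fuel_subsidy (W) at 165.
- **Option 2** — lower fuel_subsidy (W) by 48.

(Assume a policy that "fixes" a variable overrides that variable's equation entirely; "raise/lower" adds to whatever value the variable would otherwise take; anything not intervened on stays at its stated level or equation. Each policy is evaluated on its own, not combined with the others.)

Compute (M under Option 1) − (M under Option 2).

Option 1 (B + 9, W := 165):
  X = 90
  B = 46 + 90 (+9 from intervention) = 145
  W = 165
  M = 292 − 3·90 − 3·145 + 6·165 = 577
Option 2 (W − 48):
  X = 90
  B = 46 + 90 = 136
  W = 112 − 4·90 (−48 from intervention) = -296
  M = 292 − 3·90 − 3·136 + 6·(-296) = -2162
M: 577 − (-2162) = 2739

2739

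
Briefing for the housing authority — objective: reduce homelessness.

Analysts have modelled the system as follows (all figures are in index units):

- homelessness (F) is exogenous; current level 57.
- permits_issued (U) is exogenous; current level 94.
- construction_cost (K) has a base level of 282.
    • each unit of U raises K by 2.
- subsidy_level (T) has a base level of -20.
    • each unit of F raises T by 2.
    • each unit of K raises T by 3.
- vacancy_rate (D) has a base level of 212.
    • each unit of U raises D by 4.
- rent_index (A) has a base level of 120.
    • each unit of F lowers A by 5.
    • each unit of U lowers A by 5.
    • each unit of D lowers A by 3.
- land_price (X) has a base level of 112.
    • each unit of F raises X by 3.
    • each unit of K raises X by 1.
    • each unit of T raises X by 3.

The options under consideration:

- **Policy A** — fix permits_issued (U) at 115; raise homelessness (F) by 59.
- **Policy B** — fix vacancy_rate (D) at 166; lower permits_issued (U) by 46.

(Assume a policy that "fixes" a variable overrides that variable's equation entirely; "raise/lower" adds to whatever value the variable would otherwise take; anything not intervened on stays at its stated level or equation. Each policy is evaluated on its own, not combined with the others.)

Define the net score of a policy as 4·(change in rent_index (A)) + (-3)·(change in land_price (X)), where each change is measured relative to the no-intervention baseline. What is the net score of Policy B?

Baseline:
  F = 57
  U = 94
  K = 282 + 2·94 = 470
  T = -20 + 2·57 + 3·470 = 1504
  D = 212 + 4·94 = 588
  A = 120 − 5·57 − 5·94 − 3·588 = -2399
  X = 112 + 3·57 + 470 + 3·1504 = 5265
Policy B (D := 166, U − 46):
  F = 57
  U = 94 − 46 = 48
  K = 282 + 2·48 = 378
  T = -20 + 2·57 + 3·378 = 1228
  D = 166
  A = 120 − 5·57 − 5·48 − 3·166 = -903
  X = 112 + 3·57 + 378 + 3·1228 = 4345
ΔA = -903 − (-2399) = 1496; ΔX = 4345 − 5265 = -920
Score = 4·1496 + (-3)·(-920) = 8744

8744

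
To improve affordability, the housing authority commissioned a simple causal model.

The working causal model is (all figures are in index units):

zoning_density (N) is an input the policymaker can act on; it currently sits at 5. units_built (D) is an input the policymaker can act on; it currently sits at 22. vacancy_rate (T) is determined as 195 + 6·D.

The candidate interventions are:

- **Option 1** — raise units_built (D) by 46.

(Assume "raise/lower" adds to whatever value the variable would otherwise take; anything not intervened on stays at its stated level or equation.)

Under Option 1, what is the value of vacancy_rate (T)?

Option 1 (D + 46):
  D = 22 + 46 = 68
  T = 195 + 6·68 = 603

603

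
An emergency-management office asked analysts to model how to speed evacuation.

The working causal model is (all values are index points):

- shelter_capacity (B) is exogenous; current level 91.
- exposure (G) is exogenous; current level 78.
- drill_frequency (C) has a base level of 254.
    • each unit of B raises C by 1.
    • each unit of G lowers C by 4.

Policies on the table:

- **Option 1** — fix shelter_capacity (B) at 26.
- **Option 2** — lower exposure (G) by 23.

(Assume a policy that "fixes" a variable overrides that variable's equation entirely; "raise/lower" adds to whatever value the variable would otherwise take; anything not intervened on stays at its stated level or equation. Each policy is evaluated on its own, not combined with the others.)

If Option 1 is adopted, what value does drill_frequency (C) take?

-32

Option 1 (B := 26):
  B = 26
  G = 78
  C = 254 + 26 − 4·78 = -32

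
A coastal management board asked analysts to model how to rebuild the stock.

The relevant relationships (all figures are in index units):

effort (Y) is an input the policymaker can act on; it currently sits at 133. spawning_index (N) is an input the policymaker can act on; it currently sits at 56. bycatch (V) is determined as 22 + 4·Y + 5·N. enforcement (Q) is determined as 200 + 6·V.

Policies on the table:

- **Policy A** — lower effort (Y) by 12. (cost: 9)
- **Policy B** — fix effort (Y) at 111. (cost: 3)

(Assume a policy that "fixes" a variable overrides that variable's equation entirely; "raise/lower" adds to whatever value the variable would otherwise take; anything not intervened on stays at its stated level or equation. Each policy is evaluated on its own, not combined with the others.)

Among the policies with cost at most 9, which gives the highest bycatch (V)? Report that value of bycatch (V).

Policy A (Y − 12):
  Y = 133 − 12 = 121
  N = 56
  V = 22 + 4·121 + 5·56 = 786
Policy B (Y := 111):
  Y = 111
  N = 56
  V = 22 + 4·111 + 5·56 = 746
Comparing — Policy A: V=786, Policy B: V=746. Highest is 786 (Policy A).

786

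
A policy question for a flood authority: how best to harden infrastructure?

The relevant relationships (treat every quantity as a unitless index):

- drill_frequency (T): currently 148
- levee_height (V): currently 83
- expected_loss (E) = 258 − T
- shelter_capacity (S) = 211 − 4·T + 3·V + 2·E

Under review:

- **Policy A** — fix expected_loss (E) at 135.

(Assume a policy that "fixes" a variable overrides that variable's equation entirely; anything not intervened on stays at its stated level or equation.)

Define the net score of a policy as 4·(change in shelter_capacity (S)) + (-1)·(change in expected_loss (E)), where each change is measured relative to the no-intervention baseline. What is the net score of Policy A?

175

Baseline:
  T = 148
  V = 83
  E = 258 − 148 = 110
  S = 211 − 4·148 + 3·83 + 2·110 = 88
Policy A (E := 135):
  T = 148
  V = 83
  E = 135
  S = 211 − 4·148 + 3·83 + 2·135 = 138
ΔS = 138 − 88 = 50; ΔE = 135 − 110 = 25
Score = 4·50 + (-1)·25 = 175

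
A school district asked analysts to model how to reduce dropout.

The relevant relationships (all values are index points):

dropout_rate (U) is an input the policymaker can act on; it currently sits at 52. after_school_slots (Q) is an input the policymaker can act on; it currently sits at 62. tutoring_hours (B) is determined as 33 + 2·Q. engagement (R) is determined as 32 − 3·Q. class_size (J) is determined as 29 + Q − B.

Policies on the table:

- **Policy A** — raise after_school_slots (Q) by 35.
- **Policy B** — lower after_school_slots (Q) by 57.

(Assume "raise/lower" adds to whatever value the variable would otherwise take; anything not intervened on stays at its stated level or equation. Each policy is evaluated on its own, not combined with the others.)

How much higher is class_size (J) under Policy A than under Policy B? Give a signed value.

-92

Policy A (Q + 35):
  Q = 62 + 35 = 97
  B = 33 + 2·97 = 227
  J = 29 + 97 − 227 = -101
Policy B (Q − 57):
  Q = 62 − 57 = 5
  B = 33 + 2·5 = 43
  J = 29 + 5 − 43 = -9
J: -101 − (-9) = -92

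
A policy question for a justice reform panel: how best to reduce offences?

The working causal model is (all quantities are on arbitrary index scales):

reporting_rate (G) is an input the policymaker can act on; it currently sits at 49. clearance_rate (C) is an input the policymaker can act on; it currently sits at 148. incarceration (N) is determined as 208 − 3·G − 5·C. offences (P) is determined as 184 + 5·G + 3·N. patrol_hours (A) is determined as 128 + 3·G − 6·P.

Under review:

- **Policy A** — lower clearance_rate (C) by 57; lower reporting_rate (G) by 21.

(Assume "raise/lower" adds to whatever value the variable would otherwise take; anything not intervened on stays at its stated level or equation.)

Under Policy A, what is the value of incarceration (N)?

-331

Policy A (C − 57, G − 21):
  G = 49 − 21 = 28
  C = 148 − 57 = 91
  N = 208 − 3·28 − 5·91 = -331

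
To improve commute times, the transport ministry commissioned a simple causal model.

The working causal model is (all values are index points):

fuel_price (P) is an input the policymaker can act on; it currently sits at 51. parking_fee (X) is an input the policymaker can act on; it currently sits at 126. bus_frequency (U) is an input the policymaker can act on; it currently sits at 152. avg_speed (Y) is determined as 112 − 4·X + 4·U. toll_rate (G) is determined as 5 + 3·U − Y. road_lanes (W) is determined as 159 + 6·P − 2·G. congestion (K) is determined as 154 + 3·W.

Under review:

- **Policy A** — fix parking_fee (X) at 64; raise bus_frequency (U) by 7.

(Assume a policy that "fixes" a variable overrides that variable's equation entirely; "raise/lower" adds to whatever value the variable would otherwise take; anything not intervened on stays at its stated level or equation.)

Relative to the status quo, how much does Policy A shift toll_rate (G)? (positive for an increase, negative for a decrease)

-255

Baseline:
  X = 126
  U = 152
  Y = 112 − 4·126 + 4·152 = 216
  G = 5 + 3·152 − 216 = 245
Policy A (X := 64, U + 7):
  X = 64
  U = 152 + 7 = 159
  Y = 112 − 4·64 + 4·159 = 492
  G = 5 + 3·159 − 492 = -10
Change in G: -10 − 245 = -255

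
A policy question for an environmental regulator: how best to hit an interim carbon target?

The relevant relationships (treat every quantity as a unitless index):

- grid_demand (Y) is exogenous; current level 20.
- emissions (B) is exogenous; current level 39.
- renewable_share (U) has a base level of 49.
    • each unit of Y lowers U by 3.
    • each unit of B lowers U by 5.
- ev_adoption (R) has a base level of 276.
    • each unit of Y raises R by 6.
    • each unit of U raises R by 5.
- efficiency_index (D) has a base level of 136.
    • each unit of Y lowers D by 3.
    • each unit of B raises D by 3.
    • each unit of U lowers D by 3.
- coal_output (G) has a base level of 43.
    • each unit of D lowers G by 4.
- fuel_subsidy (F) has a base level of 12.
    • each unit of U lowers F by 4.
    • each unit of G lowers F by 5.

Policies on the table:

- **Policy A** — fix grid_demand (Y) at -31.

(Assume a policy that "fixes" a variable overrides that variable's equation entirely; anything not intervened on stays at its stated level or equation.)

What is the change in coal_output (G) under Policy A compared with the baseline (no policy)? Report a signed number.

Baseline:
  Y = 20
  B = 39
  U = 49 − 3·20 − 5·39 = -206
  D = 136 − 3·20 + 3·39 − 3·(-206) = 811
  G = 43 − 4·811 = -3201
Policy A (Y := -31):
  Y = -31
  B = 39
  U = 49 − 3·(-31) − 5·39 = -53
  D = 136 − 3·(-31) + 3·39 − 3·(-53) = 505
  G = 43 − 4·505 = -1977
Change in G: -1977 − (-3201) = 1224

1224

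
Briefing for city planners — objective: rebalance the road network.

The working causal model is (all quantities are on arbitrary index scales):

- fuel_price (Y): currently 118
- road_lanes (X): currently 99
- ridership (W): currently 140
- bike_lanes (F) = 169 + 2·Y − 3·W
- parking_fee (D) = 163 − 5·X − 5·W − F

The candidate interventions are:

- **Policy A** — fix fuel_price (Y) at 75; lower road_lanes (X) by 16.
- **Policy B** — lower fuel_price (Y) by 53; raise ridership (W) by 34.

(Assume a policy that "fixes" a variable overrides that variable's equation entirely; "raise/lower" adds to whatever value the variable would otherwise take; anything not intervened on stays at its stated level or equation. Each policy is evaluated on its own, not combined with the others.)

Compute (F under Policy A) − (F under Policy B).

Policy A (Y := 75, X − 16):
  Y = 75
  W = 140
  F = 169 + 2·75 − 3·140 = -101
Policy B (Y − 53, W + 34):
  Y = 118 − 53 = 65
  W = 140 + 34 = 174
  F = 169 + 2·65 − 3·174 = -223
F: -101 − (-223) = 122

122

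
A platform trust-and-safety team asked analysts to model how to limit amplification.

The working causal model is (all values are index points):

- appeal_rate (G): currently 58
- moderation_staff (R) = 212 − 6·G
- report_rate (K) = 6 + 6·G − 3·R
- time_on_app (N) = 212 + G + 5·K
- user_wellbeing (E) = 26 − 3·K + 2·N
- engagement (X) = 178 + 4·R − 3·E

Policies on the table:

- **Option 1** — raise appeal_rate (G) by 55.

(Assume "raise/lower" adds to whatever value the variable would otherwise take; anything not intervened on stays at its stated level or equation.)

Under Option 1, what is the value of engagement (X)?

Option 1 (G + 55):
  G = 58 + 55 = 113
  R = 212 − 6·113 = -466
  K = 6 + 6·113 − 3·(-466) = 2082
  N = 212 + 113 + 5·2082 = 10735
  E = 26 − 3·2082 + 2·10735 = 15250
  X = 178 + 4·(-466) − 3·15250 = -47436

-47436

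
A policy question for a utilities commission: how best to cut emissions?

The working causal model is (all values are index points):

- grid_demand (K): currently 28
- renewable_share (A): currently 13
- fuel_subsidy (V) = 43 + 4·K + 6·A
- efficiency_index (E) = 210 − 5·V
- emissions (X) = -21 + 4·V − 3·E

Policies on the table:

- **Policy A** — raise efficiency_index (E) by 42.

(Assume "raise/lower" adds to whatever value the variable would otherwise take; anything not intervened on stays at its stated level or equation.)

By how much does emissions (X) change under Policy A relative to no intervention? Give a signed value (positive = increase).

Baseline:
  K = 28
  A = 13
  V = 43 + 4·28 + 6·13 = 233
  E = 210 − 5·233 = -955
  X = -21 + 4·233 − 3·(-955) = 3776
Policy A (E + 42):
  K = 28
  A = 13
  V = 43 + 4·28 + 6·13 = 233
  E = 210 − 5·233 (+42 from intervention) = -913
  X = -21 + 4·233 − 3·(-913) = 3650
Change in X: 3650 − 3776 = -126

-126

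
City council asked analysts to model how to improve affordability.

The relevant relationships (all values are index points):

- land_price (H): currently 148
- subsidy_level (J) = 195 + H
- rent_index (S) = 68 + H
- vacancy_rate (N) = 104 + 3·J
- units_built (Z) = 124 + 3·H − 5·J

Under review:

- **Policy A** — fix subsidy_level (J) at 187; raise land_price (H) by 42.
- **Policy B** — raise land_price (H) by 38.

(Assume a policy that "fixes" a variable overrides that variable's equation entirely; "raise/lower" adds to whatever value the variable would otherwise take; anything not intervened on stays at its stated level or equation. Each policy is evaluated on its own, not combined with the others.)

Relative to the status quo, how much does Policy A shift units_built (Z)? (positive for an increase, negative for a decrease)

Baseline:
  H = 148
  J = 195 + 148 = 343
  Z = 124 + 3·148 − 5·343 = -1147
Policy A (J := 187, H + 42):
  H = 148 + 42 = 190
  J = 187
  Z = 124 + 3·190 − 5·187 = -241
Change in Z: -241 − (-1147) = 906

906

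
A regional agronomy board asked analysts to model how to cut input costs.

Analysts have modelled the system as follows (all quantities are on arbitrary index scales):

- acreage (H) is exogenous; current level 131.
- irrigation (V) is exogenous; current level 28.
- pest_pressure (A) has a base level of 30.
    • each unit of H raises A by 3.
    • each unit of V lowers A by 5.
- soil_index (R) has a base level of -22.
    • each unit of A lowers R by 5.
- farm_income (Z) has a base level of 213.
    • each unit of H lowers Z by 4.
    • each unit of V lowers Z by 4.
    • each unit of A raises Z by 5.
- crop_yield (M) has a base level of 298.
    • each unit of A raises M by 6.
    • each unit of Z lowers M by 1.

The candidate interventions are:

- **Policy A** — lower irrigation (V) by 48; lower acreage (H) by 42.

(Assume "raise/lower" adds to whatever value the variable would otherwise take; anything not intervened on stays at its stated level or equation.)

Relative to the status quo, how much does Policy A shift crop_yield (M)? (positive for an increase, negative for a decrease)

Baseline:
  H = 131
  V = 28
  A = 30 + 3·131 − 5·28 = 283
  Z = 213 − 4·131 − 4·28 + 5·283 = 992
  M = 298 + 6·283 − 992 = 1004
Policy A (V − 48, H − 42):
  H = 131 − 42 = 89
  V = 28 − 48 = -20
  A = 30 + 3·89 − 5·(-20) = 397
  Z = 213 − 4·89 − 4·(-20) + 5·397 = 1922
  M = 298 + 6·397 − 1922 = 758
Change in M: 758 − 1004 = -246

-246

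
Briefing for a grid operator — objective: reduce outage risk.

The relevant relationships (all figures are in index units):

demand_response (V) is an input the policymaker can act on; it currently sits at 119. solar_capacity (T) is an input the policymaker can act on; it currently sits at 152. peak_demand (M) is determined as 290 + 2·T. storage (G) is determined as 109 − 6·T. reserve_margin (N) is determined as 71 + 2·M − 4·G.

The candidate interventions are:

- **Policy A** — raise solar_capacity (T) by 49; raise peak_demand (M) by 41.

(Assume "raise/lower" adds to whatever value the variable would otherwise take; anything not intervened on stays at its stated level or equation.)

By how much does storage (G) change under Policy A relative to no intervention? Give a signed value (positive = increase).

Baseline:
  T = 152
  G = 109 − 6·152 = -803
Policy A (T + 49, M + 41):
  T = 152 + 49 = 201
  G = 109 − 6·201 = -1097
Change in G: -1097 − (-803) = -294

-294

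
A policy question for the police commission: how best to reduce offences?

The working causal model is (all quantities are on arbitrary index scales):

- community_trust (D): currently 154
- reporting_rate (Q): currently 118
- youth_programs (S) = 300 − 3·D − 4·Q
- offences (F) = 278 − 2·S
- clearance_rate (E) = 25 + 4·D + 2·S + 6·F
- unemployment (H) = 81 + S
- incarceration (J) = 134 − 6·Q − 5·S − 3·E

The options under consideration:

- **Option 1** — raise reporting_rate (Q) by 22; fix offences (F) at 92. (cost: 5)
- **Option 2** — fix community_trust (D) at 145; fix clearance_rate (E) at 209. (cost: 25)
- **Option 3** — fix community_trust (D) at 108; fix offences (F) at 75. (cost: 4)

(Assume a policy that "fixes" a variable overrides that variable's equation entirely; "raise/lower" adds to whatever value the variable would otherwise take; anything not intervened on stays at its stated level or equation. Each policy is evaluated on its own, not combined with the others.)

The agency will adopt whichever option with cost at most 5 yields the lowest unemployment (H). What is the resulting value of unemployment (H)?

Option 1 (Q + 22, F := 92):
  D = 154
  Q = 118 + 22 = 140
  S = 300 − 3·154 − 4·140 = -722
  H = 81 + (-722) = -641
Option 3 (D := 108, F := 75):
  D = 108
  Q = 118
  S = 300 − 3·108 − 4·118 = -496
  H = 81 + (-496) = -415
Comparing — Option 1: H=-641, Option 3: H=-415. Lowest is -641 (Option 1).

-641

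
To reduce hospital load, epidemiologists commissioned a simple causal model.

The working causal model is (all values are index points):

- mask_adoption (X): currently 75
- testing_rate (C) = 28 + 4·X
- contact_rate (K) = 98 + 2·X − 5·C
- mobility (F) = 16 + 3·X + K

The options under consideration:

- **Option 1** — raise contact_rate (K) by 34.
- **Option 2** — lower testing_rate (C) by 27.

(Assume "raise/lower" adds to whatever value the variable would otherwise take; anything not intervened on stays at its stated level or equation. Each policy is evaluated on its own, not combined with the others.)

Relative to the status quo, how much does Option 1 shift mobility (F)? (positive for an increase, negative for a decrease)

34

Baseline:
  X = 75
  C = 28 + 4·75 = 328
  K = 98 + 2·75 − 5·328 = -1392
  F = 16 + 3·75 + (-1392) = -1151
Option 1 (K + 34):
  X = 75
  C = 28 + 4·75 = 328
  K = 98 + 2·75 − 5·328 (+34 from intervention) = -1358
  F = 16 + 3·75 + (-1358) = -1117
Change in F: -1117 − (-1151) = 34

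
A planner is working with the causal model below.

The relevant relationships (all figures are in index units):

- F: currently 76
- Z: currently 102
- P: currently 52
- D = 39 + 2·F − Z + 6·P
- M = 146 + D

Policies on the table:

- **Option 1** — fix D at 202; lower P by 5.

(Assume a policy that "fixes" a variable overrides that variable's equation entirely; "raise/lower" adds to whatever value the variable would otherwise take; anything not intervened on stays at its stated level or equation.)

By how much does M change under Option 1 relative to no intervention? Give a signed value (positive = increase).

-199

Baseline:
  F = 76
  Z = 102
  P = 52
  D = 39 + 2·76 − 102 + 6·52 = 401
  M = 146 + 401 = 547
Option 1 (D := 202, P − 5):
  F = 76
  Z = 102
  P = 52 − 5 = 47
  D = 202
  M = 146 + 202 = 348
Change in M: 348 − 547 = -199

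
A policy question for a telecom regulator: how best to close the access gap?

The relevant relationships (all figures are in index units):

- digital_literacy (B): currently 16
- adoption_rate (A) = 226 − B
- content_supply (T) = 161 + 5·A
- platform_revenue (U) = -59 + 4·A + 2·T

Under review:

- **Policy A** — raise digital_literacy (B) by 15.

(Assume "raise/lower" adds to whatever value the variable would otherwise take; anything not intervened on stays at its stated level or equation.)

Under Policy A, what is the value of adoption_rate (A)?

Policy A (B + 15):
  B = 16 + 15 = 31
  A = 226 − 31 = 195

195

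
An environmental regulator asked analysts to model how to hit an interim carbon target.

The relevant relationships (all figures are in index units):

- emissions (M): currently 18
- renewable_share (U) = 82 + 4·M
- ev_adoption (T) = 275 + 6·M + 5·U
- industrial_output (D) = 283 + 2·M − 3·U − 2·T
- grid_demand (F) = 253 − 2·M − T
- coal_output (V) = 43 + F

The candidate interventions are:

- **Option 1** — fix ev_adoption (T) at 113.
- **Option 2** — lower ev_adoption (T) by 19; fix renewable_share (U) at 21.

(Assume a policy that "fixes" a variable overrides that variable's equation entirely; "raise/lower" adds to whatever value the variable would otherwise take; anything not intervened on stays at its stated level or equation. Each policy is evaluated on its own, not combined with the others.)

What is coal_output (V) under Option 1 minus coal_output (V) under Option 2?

Option 1 (T := 113):
  M = 18
  U = 82 + 4·18 = 154
  T = 113
  F = 253 − 2·18 − 113 = 104
  V = 43 + 104 = 147
Option 2 (T − 19, U := 21):
  M = 18
  U = 21
  T = 275 + 6·18 + 5·21 (−19 from intervention) = 469
  F = 253 − 2·18 − 469 = -252
  V = 43 + (-252) = -209
V: 147 − (-209) = 356

356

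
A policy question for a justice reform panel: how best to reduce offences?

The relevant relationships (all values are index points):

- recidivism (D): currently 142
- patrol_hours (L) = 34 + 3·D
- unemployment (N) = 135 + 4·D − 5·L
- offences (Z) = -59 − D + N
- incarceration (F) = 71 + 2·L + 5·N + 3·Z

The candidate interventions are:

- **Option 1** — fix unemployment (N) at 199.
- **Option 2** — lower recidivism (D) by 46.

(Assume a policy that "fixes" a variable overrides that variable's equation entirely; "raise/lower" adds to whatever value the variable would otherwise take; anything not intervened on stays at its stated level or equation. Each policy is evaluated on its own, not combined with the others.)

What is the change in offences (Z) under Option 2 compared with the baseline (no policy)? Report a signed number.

552

Baseline:
  D = 142
  L = 34 + 3·142 = 460
  N = 135 + 4·142 − 5·460 = -1597
  Z = -59 − 142 + (-1597) = -1798
Option 2 (D − 46):
  D = 142 − 46 = 96
  L = 34 + 3·96 = 322
  N = 135 + 4·96 − 5·322 = -1091
  Z = -59 − 96 + (-1091) = -1246
Change in Z: -1246 − (-1798) = 552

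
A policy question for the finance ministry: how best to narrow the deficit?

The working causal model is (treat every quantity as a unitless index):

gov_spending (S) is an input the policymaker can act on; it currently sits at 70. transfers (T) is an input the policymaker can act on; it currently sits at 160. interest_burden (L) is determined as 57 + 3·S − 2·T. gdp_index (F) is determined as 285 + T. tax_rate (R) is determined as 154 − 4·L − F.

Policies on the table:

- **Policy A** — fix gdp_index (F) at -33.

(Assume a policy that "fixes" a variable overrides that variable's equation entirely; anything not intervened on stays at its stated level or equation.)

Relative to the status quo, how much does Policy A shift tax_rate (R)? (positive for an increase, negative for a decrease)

478

Baseline:
  S = 70
  T = 160
  L = 57 + 3·70 − 2·160 = -53
  F = 285 + 160 = 445
  R = 154 − 4·(-53) − 445 = -79
Policy A (F := -33):
  S = 70
  T = 160
  L = 57 + 3·70 − 2·160 = -53
  F = -33
  R = 154 − 4·(-53) − (-33) = 399
Change in R: 399 − (-79) = 478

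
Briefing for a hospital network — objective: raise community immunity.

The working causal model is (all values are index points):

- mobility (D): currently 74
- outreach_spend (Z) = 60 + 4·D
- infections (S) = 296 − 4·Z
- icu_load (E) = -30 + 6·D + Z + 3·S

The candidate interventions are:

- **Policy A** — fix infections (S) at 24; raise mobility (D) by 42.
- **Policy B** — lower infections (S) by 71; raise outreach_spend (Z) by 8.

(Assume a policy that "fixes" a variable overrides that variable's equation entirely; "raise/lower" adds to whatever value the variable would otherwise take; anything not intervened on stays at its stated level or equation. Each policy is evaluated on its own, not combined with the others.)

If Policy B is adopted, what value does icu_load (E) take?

-2915

Policy B (S − 71, Z + 8):
  D = 74
  Z = 60 + 4·74 (+8 from intervention) = 364
  S = 296 − 4·364 (−71 from intervention) = -1231
  E = -30 + 6·74 + 364 + 3·(-1231) = -2915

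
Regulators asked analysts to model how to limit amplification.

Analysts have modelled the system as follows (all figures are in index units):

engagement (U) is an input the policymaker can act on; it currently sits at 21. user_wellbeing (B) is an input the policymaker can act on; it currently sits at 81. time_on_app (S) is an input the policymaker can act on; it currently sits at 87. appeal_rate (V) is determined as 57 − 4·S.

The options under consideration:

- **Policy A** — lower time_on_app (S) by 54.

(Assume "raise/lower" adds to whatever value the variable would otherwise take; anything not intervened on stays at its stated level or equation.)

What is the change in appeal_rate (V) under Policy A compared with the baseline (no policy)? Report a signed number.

Baseline:
  S = 87
  V = 57 − 4·87 = -291
Policy A (S − 54):
  S = 87 − 54 = 33
  V = 57 − 4·33 = -75
Change in V: -75 − (-291) = 216

216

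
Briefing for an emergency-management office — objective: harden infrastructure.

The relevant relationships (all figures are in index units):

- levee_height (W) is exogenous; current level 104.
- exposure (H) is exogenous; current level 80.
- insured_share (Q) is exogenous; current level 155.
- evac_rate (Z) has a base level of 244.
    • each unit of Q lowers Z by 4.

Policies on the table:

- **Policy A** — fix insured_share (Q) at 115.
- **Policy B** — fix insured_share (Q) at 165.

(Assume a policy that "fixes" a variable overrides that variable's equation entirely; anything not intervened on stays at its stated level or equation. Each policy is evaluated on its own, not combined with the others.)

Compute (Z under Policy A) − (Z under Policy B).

Policy A (Q := 115):
  Q = 115
  Z = 244 − 4·115 = -216
Policy B (Q := 165):
  Q = 165
  Z = 244 − 4·165 = -416
Z: -216 − (-416) = 200

200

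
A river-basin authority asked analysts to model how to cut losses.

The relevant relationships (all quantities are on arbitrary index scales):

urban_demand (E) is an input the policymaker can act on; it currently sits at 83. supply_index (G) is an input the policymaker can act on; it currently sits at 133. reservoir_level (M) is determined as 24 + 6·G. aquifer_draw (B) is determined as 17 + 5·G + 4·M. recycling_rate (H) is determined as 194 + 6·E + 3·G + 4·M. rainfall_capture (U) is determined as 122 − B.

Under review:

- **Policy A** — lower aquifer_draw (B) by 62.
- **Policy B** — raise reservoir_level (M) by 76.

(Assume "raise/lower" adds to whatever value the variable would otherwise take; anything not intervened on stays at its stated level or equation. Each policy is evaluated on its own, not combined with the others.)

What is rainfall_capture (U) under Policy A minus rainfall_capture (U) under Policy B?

366

Policy A (B − 62):
  G = 133
  M = 24 + 6·133 = 822
  B = 17 + 5·133 + 4·822 (−62 from intervention) = 3908
  U = 122 − 3908 = -3786
Policy B (M + 76):
  G = 133
  M = 24 + 6·133 (+76 from intervention) = 898
  B = 17 + 5·133 + 4·898 = 4274
  U = 122 − 4274 = -4152
U: -3786 − (-4152) = 366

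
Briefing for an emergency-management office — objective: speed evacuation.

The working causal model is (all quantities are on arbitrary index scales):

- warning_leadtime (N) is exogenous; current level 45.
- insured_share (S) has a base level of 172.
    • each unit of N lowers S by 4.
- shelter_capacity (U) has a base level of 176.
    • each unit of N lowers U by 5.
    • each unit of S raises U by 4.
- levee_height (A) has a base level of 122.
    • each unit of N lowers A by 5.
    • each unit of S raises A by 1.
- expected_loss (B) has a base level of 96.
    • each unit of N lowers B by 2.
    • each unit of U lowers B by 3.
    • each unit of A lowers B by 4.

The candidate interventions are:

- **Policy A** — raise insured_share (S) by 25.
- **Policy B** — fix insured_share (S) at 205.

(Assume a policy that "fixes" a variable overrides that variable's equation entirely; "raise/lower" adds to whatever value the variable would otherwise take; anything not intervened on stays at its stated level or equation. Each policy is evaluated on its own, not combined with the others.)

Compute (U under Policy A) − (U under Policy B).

-752

Policy A (S + 25):
  N = 45
  S = 172 − 4·45 (+25 from intervention) = 17
  U = 176 − 5·45 + 4·17 = 19
Policy B (S := 205):
  N = 45
  S = 205
  U = 176 − 5·45 + 4·205 = 771
U: 19 − 771 = -752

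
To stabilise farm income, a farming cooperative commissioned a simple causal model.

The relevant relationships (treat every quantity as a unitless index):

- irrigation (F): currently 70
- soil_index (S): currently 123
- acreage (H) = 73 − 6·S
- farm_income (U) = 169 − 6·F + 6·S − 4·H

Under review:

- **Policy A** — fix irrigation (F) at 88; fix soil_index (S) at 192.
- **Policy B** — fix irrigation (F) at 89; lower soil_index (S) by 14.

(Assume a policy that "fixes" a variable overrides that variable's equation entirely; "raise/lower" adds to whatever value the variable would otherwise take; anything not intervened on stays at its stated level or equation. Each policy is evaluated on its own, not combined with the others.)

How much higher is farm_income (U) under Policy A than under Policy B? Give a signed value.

2496

Policy A (F := 88, S := 192):
  F = 88
  S = 192
  H = 73 − 6·192 = -1079
  U = 169 − 6·88 + 6·192 − 4·(-1079) = 5109
Policy B (F := 89, S − 14):
  F = 89
  S = 123 − 14 = 109
  H = 73 − 6·109 = -581
  U = 169 − 6·89 + 6·109 − 4·(-581) = 2613
U: 5109 − 2613 = 2496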